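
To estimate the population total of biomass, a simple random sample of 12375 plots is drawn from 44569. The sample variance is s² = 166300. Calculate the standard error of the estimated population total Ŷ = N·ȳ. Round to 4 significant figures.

Var(Ŷ) = N²·Var(ȳ) = N²·(1 − n/N)·s²/n.
f = 12375/44569 = 0.27765936; Var(ȳ) = 0.72234064·166300/12375 = 9.7070908.
Var(Ŷ) = 44569² · 9.7070908 = 1.9282124 × 10^10.
SE(Ŷ) = √(1.9282124 × 10^10) = 138900.

138900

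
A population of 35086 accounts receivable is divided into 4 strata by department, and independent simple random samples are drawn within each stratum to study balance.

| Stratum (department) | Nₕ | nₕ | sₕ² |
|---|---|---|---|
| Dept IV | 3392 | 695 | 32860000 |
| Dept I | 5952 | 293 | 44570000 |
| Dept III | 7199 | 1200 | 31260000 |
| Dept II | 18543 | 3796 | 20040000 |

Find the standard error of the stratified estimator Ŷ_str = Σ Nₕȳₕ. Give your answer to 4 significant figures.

2.850 × 10^6

Var(Ŷ_str) = Σₕ Nₕ²(1 − fₕ)sₕ²/nₕ.
Dept IV: 3392²·(1 − 695/3392)·32860000/695 = 4.325333 × 10^11.
Dept I: 5952²·(1 − 293/5952)·44570000/293 = 5.1236285 × 10^12.
Dept III: 7199²·(1 − 1200/7199)·31260000/1200 = 1.1250162 × 10^12.
Dept II: 18543²·(1 − 3796/18543)·20040000/3796 = 1.4436277 × 10^12.
Sum = 8.1248057 × 10^12.
SE = √(8.1248057 × 10^12) = 2.850 × 10^6.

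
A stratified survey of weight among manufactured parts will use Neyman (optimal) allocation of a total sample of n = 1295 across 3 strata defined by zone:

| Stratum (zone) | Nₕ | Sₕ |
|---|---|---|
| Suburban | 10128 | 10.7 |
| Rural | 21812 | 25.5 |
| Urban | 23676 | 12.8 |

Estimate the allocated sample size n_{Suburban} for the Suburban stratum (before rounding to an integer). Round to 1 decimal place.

Neyman allocation: nₕ = n·NₕSₕ / Σⱼ NⱼSⱼ.
Σ NⱼSⱼ = 10128·10.7 + 21812·25.5 + 23676·12.8 = 967628.4.
n_{Suburban} = 1295·10128·10.7 / 967628.4 = 145.0.

145.0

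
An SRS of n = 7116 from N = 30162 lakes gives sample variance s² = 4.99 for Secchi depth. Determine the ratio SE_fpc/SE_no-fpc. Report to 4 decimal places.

0.8741

f = n/N = 7116/30162 = 0.23592600.
SE_no-fpc = √(s²/n) = 0.026480873; SE_fpc = √((1−f)s²/n) = 0.023147283.
Ratio = √(1−f) = 0.87411327.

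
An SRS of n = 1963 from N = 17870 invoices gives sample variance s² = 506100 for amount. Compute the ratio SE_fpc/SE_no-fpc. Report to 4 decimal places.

0.9435

f = n/N = 1963/17870 = 0.10984891.
SE_no-fpc = √(s²/n) = 16.056764; SE_fpc = √((1−f)s²/n) = 15.149206.
Ratio = √(1−f) = 0.94347819.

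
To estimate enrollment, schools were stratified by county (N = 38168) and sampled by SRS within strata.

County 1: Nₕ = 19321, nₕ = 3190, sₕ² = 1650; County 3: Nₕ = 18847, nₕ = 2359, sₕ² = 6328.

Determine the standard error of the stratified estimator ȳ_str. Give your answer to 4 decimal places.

Var(ȳ_str) = Σₕ Wₕ²(1 − fₕ)sₕ²/nₕ with Wₕ = Nₕ/N, N = 38168.
County 1: Wₕ = 0.50620939; term = 0.50620939²·(1 − 0.16510533)·1650/3190 = 0.11065864.
County 3: Wₕ = 0.49379061; term = 0.49379061²·(1 − 0.12516581)·6328/2359 = 0.57220274.
Sum = 0.68286138.
SE = √(0.68286138) = 0.8264.

0.8264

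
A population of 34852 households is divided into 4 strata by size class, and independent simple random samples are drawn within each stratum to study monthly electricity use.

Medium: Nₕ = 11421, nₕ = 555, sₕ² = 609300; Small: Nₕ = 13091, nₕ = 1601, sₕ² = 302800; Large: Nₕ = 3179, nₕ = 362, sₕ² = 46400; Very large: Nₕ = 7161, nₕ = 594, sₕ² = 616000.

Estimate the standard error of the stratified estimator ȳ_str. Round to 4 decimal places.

13.2921

Var(ȳ_str) = Σₕ Wₕ²(1 − fₕ)sₕ²/nₕ with Wₕ = Nₕ/N, N = 34852.
Medium: Wₕ = 0.32769999; term = 0.32769999²·(1 − 0.04859469)·609300/555 = 112.16481.
Small: Wₕ = 0.37561689; term = 0.37561689²·(1 − 0.12229776)·302800/1601 = 23.420814.
Large: Wₕ = 0.09121428; term = 0.09121428²·(1 − 0.11387229)·46400/362 = 0.94499905.
Very large: Wₕ = 0.20546884; term = 0.20546884²·(1 − 0.08294931)·616000/594 = 40.149445.
Sum = 176.68007.
SE = √(176.68007) = 13.2921.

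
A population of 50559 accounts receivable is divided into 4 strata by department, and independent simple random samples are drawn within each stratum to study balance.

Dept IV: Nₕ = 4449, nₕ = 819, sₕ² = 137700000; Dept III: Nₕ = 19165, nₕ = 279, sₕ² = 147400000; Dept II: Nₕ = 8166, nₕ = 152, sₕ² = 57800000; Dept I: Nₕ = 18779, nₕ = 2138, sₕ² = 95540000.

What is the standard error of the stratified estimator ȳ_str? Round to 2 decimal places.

301.77

Var(ȳ_str) = Σₕ Wₕ²(1 − fₕ)sₕ²/nₕ with Wₕ = Nₕ/N, N = 50559.
Dept IV: Wₕ = 0.08799620; term = 0.08799620²·(1 − 0.18408631)·137700000/819 = 1062.2387.
Dept III: Wₕ = 0.37906209; term = 0.37906209²·(1 − 0.01455779)·147400000/279 = 74807.499.
Dept II: Wₕ = 0.16151427; term = 0.16151427²·(1 − 0.01861376)·57800000/152 = 9735.2254.
Dept I: Wₕ = 0.37142744; term = 0.37142744²·(1 − 0.11385058)·95540000/2138 = 5463.0159.
Sum = 91067.979.
SE = √(91067.979) = 301.77.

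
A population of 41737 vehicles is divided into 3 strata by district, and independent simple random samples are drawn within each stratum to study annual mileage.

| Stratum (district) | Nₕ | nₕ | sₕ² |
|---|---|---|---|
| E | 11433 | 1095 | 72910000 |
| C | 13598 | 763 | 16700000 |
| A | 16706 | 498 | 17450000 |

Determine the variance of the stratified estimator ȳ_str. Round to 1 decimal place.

Var(ȳ_str) = Σₕ Wₕ²(1 − fₕ)sₕ²/nₕ with Wₕ = Nₕ/N, N = 41737.
E: Wₕ = 0.27392961; term = 0.27392961²·(1 − 0.09577539)·72910000/1095 = 4517.8026.
C: Wₕ = 0.32580205; term = 0.32580205²·(1 − 0.05611119)·16700000/763 = 2192.9079.
A: Wₕ = 0.40026835; term = 0.40026835²·(1 − 0.02980965)·17450000/498 = 5446.6007.
Sum = 12157.311.

12157.3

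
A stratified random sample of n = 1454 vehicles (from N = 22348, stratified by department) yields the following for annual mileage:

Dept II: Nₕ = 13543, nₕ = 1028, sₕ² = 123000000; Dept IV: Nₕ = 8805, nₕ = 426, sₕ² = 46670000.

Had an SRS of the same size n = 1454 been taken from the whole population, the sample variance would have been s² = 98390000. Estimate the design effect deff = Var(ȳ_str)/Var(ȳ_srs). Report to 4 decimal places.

Var(ȳ_str) = Σ Wₕ²(1−fₕ)sₕ²/nₕ with Wₕ = Nₕ/22348:
  Dept II: (13543/22348)²·(1−1028/13543)·123000000/1028 = 40605.083
  Dept IV: (8805/22348)²·(1−426/8805)·46670000/426 = 16183.499
  → Var(ȳ_str) = 56788.582.
Var(ȳ_srs) = (1 − 1454/22348)·98390000/1454 = 63265.87.
deff = 56788.582 / 63265.87 = 0.8976.

0.8976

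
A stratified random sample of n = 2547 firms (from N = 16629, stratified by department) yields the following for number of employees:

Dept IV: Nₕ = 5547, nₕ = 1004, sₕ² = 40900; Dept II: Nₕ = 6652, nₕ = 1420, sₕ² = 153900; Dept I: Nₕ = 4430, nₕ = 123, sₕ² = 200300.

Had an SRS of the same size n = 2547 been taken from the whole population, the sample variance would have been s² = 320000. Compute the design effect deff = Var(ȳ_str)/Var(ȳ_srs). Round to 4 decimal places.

1.2192

Var(ȳ_str) = Σ Wₕ²(1−fₕ)sₕ²/nₕ with Wₕ = Nₕ/16629:
  Dept IV: (5547/16629)²·(1−1004/5547)·40900/1004 = 3.7124296
  Dept II: (6652/16629)²·(1−1420/6652)·153900/1420 = 13.640742
  Dept I: (4430/16629)²·(1−123/4430)·200300/123 = 112.3627
  → Var(ȳ_str) = 129.71587.
Var(ȳ_srs) = (1 − 2547/16629)·320000/2547 = 106.39452.
deff = 129.71587 / 106.39452 = 1.2192.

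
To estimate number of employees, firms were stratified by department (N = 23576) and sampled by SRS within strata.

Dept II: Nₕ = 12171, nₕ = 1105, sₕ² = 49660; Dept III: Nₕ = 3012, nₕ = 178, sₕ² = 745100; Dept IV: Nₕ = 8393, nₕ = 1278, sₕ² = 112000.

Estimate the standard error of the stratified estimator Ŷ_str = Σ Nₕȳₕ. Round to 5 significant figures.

Var(Ŷ_str) = Σₕ Nₕ²(1 − fₕ)sₕ²/nₕ.
Dept II: 12171²·(1 − 1105/12171)·49660/1105 = 6.0528703 × 10^9.
Dept III: 3012²·(1 − 178/3012)·745100/178 = 3.5731346 × 10^10.
Dept IV: 8393²·(1 − 1278/8393)·112000/1278 = 5.2333442 × 10^9.
Sum = 4.7017561 × 10^10.
SE = √(4.7017561 × 10^10) = 216840.

216840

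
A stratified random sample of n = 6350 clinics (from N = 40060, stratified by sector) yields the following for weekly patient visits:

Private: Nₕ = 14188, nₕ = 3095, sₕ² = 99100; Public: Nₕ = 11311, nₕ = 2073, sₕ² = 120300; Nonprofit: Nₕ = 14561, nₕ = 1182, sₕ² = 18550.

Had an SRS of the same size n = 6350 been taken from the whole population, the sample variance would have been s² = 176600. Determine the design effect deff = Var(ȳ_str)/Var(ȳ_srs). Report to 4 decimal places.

0.3770

Var(ȳ_str) = Σ Wₕ²(1−fₕ)sₕ²/nₕ with Wₕ = Nₕ/40060:
  Private: (14188/40060)²·(1−3095/14188)·99100/3095 = 3.1402289
  Public: (11311/40060)²·(1−2073/11311)·120300/2073 = 3.7785345
  Nonprofit: (14561/40060)²·(1−1182/14561)·18550/1182 = 1.9051071
  → Var(ȳ_str) = 8.8238705.
Var(ȳ_srs) = (1 − 6350/40060)·176600/6350 = 23.402636.
deff = 8.8238705 / 23.402636 = 0.3770.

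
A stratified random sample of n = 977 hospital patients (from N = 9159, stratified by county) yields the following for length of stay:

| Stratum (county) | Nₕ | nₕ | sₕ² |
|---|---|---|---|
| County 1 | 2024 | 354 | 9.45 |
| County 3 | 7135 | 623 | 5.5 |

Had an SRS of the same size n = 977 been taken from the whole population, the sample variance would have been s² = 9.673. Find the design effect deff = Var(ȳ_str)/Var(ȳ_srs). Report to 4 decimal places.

Var(ȳ_str) = Σ Wₕ²(1−fₕ)sₕ²/nₕ with Wₕ = Nₕ/9159:
  County 1: (2024/9159)²·(1−354/2024)·9.45/354 = 0.0010756213
  County 3: (7135/9159)²·(1−623/7135)·5.5/623 = 0.0048897527
  → Var(ȳ_str) = 0.005965374.
Var(ȳ_srs) = (1 − 977/9159)·9.673/977 = 0.0088445968.
deff = 0.005965374 / 0.0088445968 = 0.6745.

0.6745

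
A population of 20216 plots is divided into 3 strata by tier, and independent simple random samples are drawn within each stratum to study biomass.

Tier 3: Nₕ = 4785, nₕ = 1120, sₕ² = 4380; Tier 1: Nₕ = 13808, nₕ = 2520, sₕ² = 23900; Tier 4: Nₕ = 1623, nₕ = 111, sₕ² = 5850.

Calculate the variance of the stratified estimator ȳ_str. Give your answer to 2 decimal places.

4.10

Var(ȳ_str) = Σₕ Wₕ²(1 − fₕ)sₕ²/nₕ with Wₕ = Nₕ/N, N = 20216.
Tier 3: Wₕ = 0.23669371; term = 0.23669371²·(1 − 0.23406479)·4380/1120 = 0.16781143.
Tier 1: Wₕ = 0.68302335; term = 0.68302335²·(1 − 0.18250290)·23900/2520 = 3.6170514.
Tier 4: Wₕ = 0.08028294; term = 0.08028294²·(1 − 0.06839187)·5850/111 = 0.31645557.
Sum = 4.1013184.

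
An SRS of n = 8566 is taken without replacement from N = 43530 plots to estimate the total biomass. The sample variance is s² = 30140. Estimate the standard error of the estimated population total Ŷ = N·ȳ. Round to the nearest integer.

73179

Var(Ŷ) = N²·Var(ȳ) = N²·(1 − n/N)·s²/n.
f = 8566/43530 = 0.19678383; Var(ȳ) = 0.80321617·30140/8566 = 2.8261657.
Var(Ŷ) = 43530² · 2.8261657 = 5.3551909 × 10^9.
SE(Ŷ) = √(5.3551909 × 10^9) = 73179.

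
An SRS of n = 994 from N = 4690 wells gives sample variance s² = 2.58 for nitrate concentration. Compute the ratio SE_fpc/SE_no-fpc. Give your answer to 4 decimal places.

0.8877

f = n/N = 994/4690 = 0.21194030.
SE_no-fpc = √(s²/n) = 0.050946771; SE_fpc = √((1−f)s²/n) = 0.045226838.
Ratio = √(1−f) = 0.88772727.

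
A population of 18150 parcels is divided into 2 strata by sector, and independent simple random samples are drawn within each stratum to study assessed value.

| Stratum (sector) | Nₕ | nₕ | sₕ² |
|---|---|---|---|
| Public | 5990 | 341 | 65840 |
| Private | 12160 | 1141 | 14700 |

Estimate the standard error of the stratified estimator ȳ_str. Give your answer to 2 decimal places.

5.01

Var(ȳ_str) = Σₕ Wₕ²(1 − fₕ)sₕ²/nₕ with Wₕ = Nₕ/N, N = 18150.
Public: Wₕ = 0.33002755; term = 0.33002755²·(1 − 0.05692821)·65840/341 = 19.832642.
Private: Wₕ = 0.66997245; term = 0.66997245²·(1 − 0.09383224)·14700/1141 = 5.2402763.
Sum = 25.072918.
SE = √(25.072918) = 5.01.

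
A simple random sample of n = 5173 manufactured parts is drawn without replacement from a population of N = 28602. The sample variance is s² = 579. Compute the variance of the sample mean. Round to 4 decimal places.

Under SRS without replacement, Var(ȳ) = (1 − f)·s²/n with f = n/N = 5173/28602 = 0.18086148.
Var(ȳ) = (1 − 0.18086148)·579/5173 = 0.81913852·0.11192731 = 0.091683975.

0.0917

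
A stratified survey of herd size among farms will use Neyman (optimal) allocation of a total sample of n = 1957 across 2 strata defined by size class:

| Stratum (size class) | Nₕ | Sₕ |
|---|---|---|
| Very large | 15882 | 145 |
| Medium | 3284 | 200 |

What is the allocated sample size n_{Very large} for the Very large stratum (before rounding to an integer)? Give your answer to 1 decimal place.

1522.7

Neyman allocation: nₕ = n·NₕSₕ / Σⱼ NⱼSⱼ.
Σ NⱼSⱼ = 15882·145 + 3284·200 = 2.95969 × 10^6.
n_{Very large} = 1957·15882·145 / (2.95969 × 10^6) = 1522.7.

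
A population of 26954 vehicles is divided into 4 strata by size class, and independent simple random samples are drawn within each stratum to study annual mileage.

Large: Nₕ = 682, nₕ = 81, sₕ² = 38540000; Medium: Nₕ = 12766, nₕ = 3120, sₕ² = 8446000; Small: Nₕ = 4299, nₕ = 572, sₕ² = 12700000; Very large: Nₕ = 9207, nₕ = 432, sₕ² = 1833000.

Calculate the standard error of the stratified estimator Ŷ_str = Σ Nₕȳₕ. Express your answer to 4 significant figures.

Var(Ŷ_str) = Σₕ Nₕ²(1 − fₕ)sₕ²/nₕ.
Large: 682²·(1 − 81/682)·38540000/81 = 1.9502287 × 10^11.
Medium: 12766²·(1 − 3120/12766)·8446000/3120 = 3.3334856 × 10^11.
Small: 4299²·(1 − 572/4299)·12700000/572 = 3.557415 × 10^11.
Very large: 9207²·(1 − 432/9207)·1833000/432 = 3.428025 × 10^11.
Sum = 1.2269154 × 10^12.
SE = √(1.2269154 × 10^12) = 1.108 × 10^6.

1.108 × 10^6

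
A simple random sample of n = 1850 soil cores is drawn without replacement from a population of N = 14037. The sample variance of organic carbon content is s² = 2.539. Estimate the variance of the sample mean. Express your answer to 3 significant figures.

Under SRS without replacement, Var(ȳ) = (1 − f)·s²/n with f = n/N = 1850/14037 = 0.13179454.
Var(ȳ) = (1 − 0.13179454)·2.539/1850 = 0.86820546·0.0013724324 = 0.0011915533.

0.00119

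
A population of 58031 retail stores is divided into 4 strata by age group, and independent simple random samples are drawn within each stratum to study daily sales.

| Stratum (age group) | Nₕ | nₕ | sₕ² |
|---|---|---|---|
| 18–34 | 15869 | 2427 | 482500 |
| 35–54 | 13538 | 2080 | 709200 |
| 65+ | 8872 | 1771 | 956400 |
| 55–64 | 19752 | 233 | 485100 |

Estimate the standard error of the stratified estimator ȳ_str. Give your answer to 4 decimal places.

Var(ȳ_str) = Σₕ Wₕ²(1 − fₕ)sₕ²/nₕ with Wₕ = Nₕ/N, N = 58031.
18–34: Wₕ = 0.27345729; term = 0.27345729²·(1 − 0.15293969)·482500/2427 = 12.592759.
35–54: Wₕ = 0.23328910; term = 0.23328910²·(1 − 0.15364160)·709200/2080 = 15.705386.
65+: Wₕ = 0.15288380; term = 0.15288380²·(1 − 0.19961677)·956400/1771 = 10.102804.
55–64: Wₕ = 0.34036980; term = 0.34036980²·(1 − 0.01179627)·485100/233 = 238.35479.
Sum = 276.75574.
SE = √(276.75574) = 16.6360.

16.6360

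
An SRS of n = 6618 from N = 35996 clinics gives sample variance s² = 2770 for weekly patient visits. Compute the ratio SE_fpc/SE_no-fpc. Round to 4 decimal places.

0.9034

f = n/N = 6618/35996 = 0.18385376.
SE_no-fpc = √(s²/n) = 0.64695862; SE_fpc = √((1−f)s²/n) = 0.58446767.
Ratio = √(1−f) = 0.90340812.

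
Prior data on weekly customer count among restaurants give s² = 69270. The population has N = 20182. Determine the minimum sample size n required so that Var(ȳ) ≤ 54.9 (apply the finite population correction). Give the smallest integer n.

1188

Without fpc, n₀ = s²/D = 69270/54.9 = 1261.7486.
With fpc, (1 − n/N)·s²/n ≤ D requires n ≥ n₀/(1 + n₀/N) = 1261.7486/(1 + 1261.7486/20182) = 1187.5074.
Rounding up, n = 1188.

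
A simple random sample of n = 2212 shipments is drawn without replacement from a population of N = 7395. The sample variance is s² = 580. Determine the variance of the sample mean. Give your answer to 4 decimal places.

0.1838

Under SRS without replacement, Var(ȳ) = (1 − f)·s²/n with f = n/N = 2212/7395 = 0.29912103.
Var(ȳ) = (1 − 0.29912103)·580/2212 = 0.70087897·0.26220615 = 0.18377478.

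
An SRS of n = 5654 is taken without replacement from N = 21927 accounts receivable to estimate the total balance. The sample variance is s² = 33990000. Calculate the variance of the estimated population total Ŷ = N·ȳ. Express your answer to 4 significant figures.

Var(Ŷ) = N²·Var(ȳ) = N²·(1 − n/N)·s²/n.
f = 5654/21927 = 0.25785561; Var(ȳ) = 0.74214439·33990000/5654 = 4461.5295.
Var(Ŷ) = 21927² · 4461.5295 = 2.1450736 × 10^12.

2.145 × 10^12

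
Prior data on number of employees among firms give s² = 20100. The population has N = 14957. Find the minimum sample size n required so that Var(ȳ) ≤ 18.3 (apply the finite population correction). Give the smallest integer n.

1024

Without fpc, n₀ = s²/D = 20100/18.3 = 1098.3607.
With fpc, (1 − n/N)·s²/n ≤ D requires n ≥ n₀/(1 + n₀/N) = 1098.3607/(1 + 1098.3607/14957) = 1023.2209.
Rounding up, n = 1024.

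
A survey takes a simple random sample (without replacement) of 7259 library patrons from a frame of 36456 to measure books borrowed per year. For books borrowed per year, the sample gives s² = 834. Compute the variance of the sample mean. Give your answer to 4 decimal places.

0.0920

Under SRS without replacement, Var(ȳ) = (1 − f)·s²/n with f = n/N = 7259/36456 = 0.19911674.
Var(ȳ) = (1 − 0.19911674)·834/7259 = 0.80088326·0.11489186 = 0.092014966.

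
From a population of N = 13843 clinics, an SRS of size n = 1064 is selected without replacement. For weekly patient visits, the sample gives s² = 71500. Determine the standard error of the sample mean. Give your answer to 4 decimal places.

7.8762

Under SRS without replacement, Var(ȳ) = (1 − f)·s²/n with f = n/N = 1064/13843 = 0.07686195.
Var(ȳ) = (1 − 0.07686195)·71500/1064 = 0.92313805·67.199248 = 62.034183.
SE(ȳ) = √(62.034183) = 7.8762.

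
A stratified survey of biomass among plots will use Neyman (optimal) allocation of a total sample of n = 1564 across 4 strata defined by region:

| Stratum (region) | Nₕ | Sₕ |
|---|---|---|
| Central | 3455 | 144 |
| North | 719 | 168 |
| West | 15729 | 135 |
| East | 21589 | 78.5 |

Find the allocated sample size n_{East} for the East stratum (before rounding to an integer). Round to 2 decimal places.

597.45

Neyman allocation: nₕ = n·NₕSₕ / Σⱼ NⱼSⱼ.
Σ NⱼSⱼ = 3455·144 + 719·168 + 15729·135 + 21589·78.5 = 4.4364635 × 10^6.
n_{East} = 1564·21589·78.5 / (4.4364635 × 10^6) = 597.45.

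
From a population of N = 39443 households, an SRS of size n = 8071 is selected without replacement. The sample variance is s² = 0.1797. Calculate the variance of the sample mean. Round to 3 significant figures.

Under SRS without replacement, Var(ȳ) = (1 − f)·s²/n with f = n/N = 8071/39443 = 0.20462439.
Var(ȳ) = (1 − 0.20462439)·0.1797/8071 = 0.79537561·2.2264899 × 10^-5 = 1.7708958 × 10^-5.

1.77 × 10^-5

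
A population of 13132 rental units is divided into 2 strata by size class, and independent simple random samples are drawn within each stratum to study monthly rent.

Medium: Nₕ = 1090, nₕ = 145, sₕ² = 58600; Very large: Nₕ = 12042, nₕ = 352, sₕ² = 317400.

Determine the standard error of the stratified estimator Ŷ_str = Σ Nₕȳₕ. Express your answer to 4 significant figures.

356900

Var(Ŷ_str) = Σₕ Nₕ²(1 − fₕ)sₕ²/nₕ.
Medium: 1090²·(1 − 145/1090)·58600/145 = 4.1628228 × 10^8.
Very large: 12042²·(1 − 352/12042)·317400/352 = 1.2693383 × 10^11.
Sum = 1.2735011 × 10^11.
SE = √(1.2735011 × 10^11) = 356900.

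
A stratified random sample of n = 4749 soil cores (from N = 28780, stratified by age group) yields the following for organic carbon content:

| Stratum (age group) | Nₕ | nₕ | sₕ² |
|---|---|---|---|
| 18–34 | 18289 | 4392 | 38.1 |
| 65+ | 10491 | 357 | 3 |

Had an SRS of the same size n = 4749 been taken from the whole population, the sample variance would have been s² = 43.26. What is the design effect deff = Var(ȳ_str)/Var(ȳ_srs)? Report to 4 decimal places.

Var(ȳ_str) = Σ Wₕ²(1−fₕ)sₕ²/nₕ with Wₕ = Nₕ/28780:
  18–34: (18289/28780)²·(1−4392/18289)·38.1/4392 = 0.0026619021
  65+: (10491/28780)²·(1−357/10491)·3/357 = 0.0010786219
  → Var(ȳ_str) = 0.003740524.
Var(ȳ_srs) = (1 − 4749/28780)·43.26/4749 = 0.007606159.
deff = 0.003740524 / 0.007606159 = 0.4918.

0.4918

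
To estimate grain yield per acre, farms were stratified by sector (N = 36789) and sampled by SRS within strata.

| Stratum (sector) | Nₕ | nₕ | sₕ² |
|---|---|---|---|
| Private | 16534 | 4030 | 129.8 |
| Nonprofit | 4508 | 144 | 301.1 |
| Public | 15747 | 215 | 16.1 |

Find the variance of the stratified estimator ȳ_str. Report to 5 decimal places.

Var(ȳ_str) = Σₕ Wₕ²(1 − fₕ)sₕ²/nₕ with Wₕ = Nₕ/N, N = 36789.
Private: Wₕ = 0.44942782; term = 0.44942782²·(1 − 0.24374017)·129.8/4030 = 0.0049199487.
Nonprofit: Wₕ = 0.12253663; term = 0.12253663²·(1 − 0.03194321)·301.1/144 = 0.030393516.
Public: Wₕ = 0.42803555; term = 0.42803555²·(1 − 0.01365339)·16.1/215 = 0.013532457.
Sum = 0.048845922.

0.04885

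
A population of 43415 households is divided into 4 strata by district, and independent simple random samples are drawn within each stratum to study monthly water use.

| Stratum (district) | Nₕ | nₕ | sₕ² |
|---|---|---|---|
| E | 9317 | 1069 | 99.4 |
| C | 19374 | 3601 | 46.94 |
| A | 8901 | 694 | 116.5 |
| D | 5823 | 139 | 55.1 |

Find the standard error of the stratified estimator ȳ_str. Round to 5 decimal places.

0.13918

Var(ȳ_str) = Σₕ Wₕ²(1 − fₕ)sₕ²/nₕ with Wₕ = Nₕ/N, N = 43415.
E: Wₕ = 0.21460325; term = 0.21460325²·(1 − 0.11473650)·99.4/1069 = 0.0037910003.
C: Wₕ = 0.44625130; term = 0.44625130²·(1 − 0.18586766)·46.94/3601 = 0.0021133623.
A: Wₕ = 0.20502131; term = 0.20502131²·(1 − 0.07796877)·116.5/694 = 0.0065059404.
D: Wₕ = 0.13412415; term = 0.13412415²·(1 − 0.02387086)·55.1/139 = 0.0069607822.
Sum = 0.019371085.
SE = √(0.019371085) = 0.13918.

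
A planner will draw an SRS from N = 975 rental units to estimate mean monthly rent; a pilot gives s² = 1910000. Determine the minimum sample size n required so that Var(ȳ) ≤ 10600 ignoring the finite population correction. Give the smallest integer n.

181

Without fpc, n₀ = s²/D = 1910000/10600 = 180.1887.
Rounding up, n = 181.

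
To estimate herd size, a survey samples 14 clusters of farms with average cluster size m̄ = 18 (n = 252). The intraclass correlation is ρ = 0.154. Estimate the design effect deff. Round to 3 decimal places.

3.618

deff = 1 + (18 − 1)·0.154 = 1 + 2.618 = 3.618.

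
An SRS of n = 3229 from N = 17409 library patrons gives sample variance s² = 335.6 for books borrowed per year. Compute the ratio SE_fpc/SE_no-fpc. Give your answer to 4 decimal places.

0.9025

f = n/N = 3229/17409 = 0.18547878.
SE_no-fpc = √(s²/n) = 0.32238658; SE_fpc = √((1−f)s²/n) = 0.29095656.
Ratio = √(1−f) = 0.90250830.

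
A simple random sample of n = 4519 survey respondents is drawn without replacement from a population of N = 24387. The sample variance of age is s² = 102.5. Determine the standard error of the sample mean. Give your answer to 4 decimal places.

0.1359

Under SRS without replacement, Var(ȳ) = (1 − f)·s²/n with f = n/N = 4519/24387 = 0.18530365.
Var(ȳ) = (1 − 0.18530365)·102.5/4519 = 0.81469635·0.022682009 = 0.01847895.
SE(ȳ) = √(0.01847895) = 0.1359.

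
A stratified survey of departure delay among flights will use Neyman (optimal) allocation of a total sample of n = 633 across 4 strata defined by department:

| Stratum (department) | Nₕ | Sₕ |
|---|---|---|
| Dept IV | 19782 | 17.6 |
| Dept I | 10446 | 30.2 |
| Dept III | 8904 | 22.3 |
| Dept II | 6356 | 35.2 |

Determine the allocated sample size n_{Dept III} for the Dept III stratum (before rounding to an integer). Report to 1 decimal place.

115.7

Neyman allocation: nₕ = n·NₕSₕ / Σⱼ NⱼSⱼ.
Σ NⱼSⱼ = 19782·17.6 + 10446·30.2 + 8904·22.3 + 6356·35.2 = 1.0859228 × 10^6.
n_{Dept III} = 633·8904·22.3 / (1.0859228 × 10^6) = 115.7.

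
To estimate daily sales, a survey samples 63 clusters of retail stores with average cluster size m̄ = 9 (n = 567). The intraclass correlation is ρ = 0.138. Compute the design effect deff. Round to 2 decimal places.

deff = 1 + (9 − 1)·0.138 = 1 + 1.104 = 2.104.

2.10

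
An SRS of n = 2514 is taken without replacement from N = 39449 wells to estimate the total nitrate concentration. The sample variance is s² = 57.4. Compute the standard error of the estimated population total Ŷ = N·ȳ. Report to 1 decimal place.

5767.8

Var(Ŷ) = N²·Var(ȳ) = N²·(1 − n/N)·s²/n.
f = 2514/39449 = 0.06372785; Var(ȳ) = 0.93627215·57.4/2514 = 0.021377097.
Var(Ŷ) = 39449² · 0.021377097 = 3.3267543 × 10^7.
SE(Ŷ) = √(3.3267543 × 10^7) = 5767.8.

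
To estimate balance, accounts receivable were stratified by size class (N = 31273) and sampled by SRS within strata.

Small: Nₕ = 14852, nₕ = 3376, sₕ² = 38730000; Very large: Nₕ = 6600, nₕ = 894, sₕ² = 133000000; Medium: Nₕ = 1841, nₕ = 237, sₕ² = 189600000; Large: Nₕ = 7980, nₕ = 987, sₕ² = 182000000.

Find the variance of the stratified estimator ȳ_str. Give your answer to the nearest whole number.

Var(ȳ_str) = Σₕ Wₕ²(1 − fₕ)sₕ²/nₕ with Wₕ = Nₕ/N, N = 31273.
Small: Wₕ = 0.47491446; term = 0.47491446²·(1 − 0.22730945)·38730000/3376 = 1999.316.
Very large: Wₕ = 0.21104467; term = 0.21104467²·(1 − 0.13545455)·133000000/894 = 5728.6295.
Medium: Wₕ = 0.05886867; term = 0.05886867²·(1 − 0.12873438)·189600000/237 = 2415.5112.
Large: Wₕ = 0.25517219; term = 0.25517219²·(1 − 0.12368421)·182000000/987 = 10521.595.
Sum = 20665.052.

20665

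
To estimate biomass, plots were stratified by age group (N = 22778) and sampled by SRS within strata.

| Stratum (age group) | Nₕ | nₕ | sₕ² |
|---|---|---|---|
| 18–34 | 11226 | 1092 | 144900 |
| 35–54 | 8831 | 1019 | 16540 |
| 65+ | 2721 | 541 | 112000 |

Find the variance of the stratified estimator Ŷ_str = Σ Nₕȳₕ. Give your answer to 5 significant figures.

1.7443 × 10^10

Var(Ŷ_str) = Σₕ Nₕ²(1 − fₕ)sₕ²/nₕ.
18–34: 11226²·(1 − 1092/11226)·144900/1092 = 1.5095645 × 10^10.
35–54: 8831²·(1 − 1019/8831)·16540/1019 = 1.1197819 × 10^9.
65+: 2721²·(1 − 541/2721)·112000/541 = 1.228021 × 10^9.
Sum = 1.7443448 × 10^10.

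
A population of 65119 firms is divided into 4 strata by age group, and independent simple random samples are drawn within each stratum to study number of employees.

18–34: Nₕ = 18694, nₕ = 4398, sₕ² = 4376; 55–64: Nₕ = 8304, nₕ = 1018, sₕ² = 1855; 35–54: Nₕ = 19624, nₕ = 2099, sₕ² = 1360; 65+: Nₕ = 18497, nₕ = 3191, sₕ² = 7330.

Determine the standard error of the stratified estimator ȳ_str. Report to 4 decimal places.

0.5428

Var(ȳ_str) = Σₕ Wₕ²(1 − fₕ)sₕ²/nₕ with Wₕ = Nₕ/N, N = 65119.
18–34: Wₕ = 0.28707443; term = 0.28707443²·(1 − 0.23526265)·4376/4398 = 0.062708068.
55–64: Wₕ = 0.12752039; term = 0.12752039²·(1 − 0.12259152)·1855/1018 = 0.025999033.
35–54: Wₕ = 0.30135598; term = 0.30135598²·(1 − 0.10696086)·1360/2099 = 0.052548048.
65+: Wₕ = 0.28404920; term = 0.28404920²·(1 − 0.17251446)·7330/3191 = 0.15336446.
Sum = 0.29461961.
SE = √(0.29461961) = 0.5428.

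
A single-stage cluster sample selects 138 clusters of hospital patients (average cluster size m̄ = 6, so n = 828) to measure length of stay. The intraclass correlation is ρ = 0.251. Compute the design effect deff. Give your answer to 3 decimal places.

2.255

deff = 1 + (6 − 1)·0.251 = 1 + 1.255 = 2.255.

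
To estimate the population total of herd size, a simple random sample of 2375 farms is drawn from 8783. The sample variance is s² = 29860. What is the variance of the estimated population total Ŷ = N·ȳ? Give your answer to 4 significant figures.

Var(Ŷ) = N²·Var(ȳ) = N²·(1 − n/N)·s²/n.
f = 2375/8783 = 0.27040874; Var(ȳ) = 0.72959126·29860/2375 = 9.1728821.
Var(Ŷ) = 8783² · 9.1728821 = 7.0760611 × 10^8.

7.076 × 10^8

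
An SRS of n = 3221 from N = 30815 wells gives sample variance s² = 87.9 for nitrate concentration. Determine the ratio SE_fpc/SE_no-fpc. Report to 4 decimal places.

f = n/N = 3221/30815 = 0.10452702.
SE_no-fpc = √(s²/n) = 0.16519583; SE_fpc = √((1−f)s²/n) = 0.15632388.
Ratio = √(1−f) = 0.94629434.

0.9463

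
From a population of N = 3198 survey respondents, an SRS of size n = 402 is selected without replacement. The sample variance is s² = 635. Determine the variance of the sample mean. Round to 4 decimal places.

Under SRS without replacement, Var(ȳ) = (1 − f)·s²/n with f = n/N = 402/3198 = 0.12570356.
Var(ȳ) = (1 − 0.12570356)·635/402 = 0.87429644·1.579602 = 1.3810404.

1.3810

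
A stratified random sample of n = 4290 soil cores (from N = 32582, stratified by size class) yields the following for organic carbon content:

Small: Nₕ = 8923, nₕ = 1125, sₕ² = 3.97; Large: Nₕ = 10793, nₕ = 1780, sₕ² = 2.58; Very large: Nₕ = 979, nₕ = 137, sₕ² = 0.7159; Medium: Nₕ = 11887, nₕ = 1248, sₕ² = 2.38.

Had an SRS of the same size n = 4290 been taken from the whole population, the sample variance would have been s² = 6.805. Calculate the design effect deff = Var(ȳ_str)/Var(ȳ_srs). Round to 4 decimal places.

0.4322

Var(ȳ_str) = Σ Wₕ²(1−fₕ)sₕ²/nₕ with Wₕ = Nₕ/32582:
  Small: (8923/32582)²·(1−1125/8923)·3.97/1125 = 2.3130053 × 10^-4
  Large: (10793/32582)²·(1−1780/10793)·2.58/1780 = 1.3281764 × 10^-4
  Very large: (979/32582)²·(1−137/979)·0.7159/137 = 4.0576175 × 10^-6
  Medium: (11887/32582)²·(1−1248/11887)·2.38/1248 = 2.2718516 × 10^-4
  → Var(ȳ_str) = 5.9536095 × 10^-4.
Var(ȳ_srs) = (1 − 4290/32582)·6.805/4290 = 0.0013773894.
deff = (5.9536095 × 10^-4) / 0.0013773894 = 0.4322.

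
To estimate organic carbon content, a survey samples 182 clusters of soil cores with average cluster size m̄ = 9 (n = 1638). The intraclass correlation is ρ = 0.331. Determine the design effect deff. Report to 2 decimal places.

3.65

deff = 1 + (9 − 1)·0.331 = 1 + 2.648 = 3.648.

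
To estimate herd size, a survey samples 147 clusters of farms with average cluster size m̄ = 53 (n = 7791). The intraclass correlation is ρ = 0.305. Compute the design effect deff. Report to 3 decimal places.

16.860

deff = 1 + (53 − 1)·0.305 = 1 + 15.86 = 16.86.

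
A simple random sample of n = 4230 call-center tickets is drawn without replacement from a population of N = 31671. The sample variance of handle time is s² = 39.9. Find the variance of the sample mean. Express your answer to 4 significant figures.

Under SRS without replacement, Var(ȳ) = (1 − f)·s²/n with f = n/N = 4230/31671 = 0.13356067.
Var(ȳ) = (1 − 0.13356067)·39.9/4230 = 0.86643933·0.0094326241 = 0.0081727965.

0.008173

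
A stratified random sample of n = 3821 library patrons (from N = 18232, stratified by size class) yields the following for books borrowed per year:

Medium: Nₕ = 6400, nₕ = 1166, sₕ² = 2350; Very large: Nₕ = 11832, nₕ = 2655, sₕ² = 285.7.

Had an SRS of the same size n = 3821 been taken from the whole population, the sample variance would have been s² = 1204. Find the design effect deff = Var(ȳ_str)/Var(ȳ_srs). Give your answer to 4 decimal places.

0.9566

Var(ȳ_str) = Σ Wₕ²(1−fₕ)sₕ²/nₕ with Wₕ = Nₕ/18232:
  Medium: (6400/18232)²·(1−1166/6400)·2350/1166 = 0.20310208
  Very large: (11832/18232)²·(1−2655/11832)·285.7/2655 = 0.035150862
  → Var(ȳ_str) = 0.23825294.
Var(ȳ_srs) = (1 − 3821/18232)·1204/3821 = 0.24906302.
deff = 0.23825294 / 0.24906302 = 0.9566.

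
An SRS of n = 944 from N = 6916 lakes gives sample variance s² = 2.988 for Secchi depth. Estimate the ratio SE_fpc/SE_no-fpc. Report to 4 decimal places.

0.9292

f = n/N = 944/6916 = 0.13649508.
SE_no-fpc = √(s²/n) = 0.056260592; SE_fpc = √((1−f)s²/n) = 0.052280136.
Ratio = √(1−f) = 0.92924965.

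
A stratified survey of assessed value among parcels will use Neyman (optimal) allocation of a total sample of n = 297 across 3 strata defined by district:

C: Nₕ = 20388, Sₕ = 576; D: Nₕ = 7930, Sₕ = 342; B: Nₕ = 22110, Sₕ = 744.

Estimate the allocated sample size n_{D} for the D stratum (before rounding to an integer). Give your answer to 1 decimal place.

Neyman allocation: nₕ = n·NₕSₕ / Σⱼ NⱼSⱼ.
Σ NⱼSⱼ = 20388·576 + 7930·342 + 22110·744 = 3.0905388 × 10^7.
n_{D} = 297·7930·342 / (3.0905388 × 10^7) = 26.1.

26.1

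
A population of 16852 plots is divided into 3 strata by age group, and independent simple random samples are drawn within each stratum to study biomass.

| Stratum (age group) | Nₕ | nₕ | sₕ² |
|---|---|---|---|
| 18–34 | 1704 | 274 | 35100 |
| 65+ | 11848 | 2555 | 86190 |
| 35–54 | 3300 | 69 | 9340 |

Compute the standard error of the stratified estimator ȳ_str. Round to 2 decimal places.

Var(ȳ_str) = Σₕ Wₕ²(1 − fₕ)sₕ²/nₕ with Wₕ = Nₕ/N, N = 16852.
18–34: Wₕ = 0.10111559; term = 0.10111559²·(1 − 0.16079812)·35100/274 = 1.0991559.
65+: Wₕ = 0.70306195; term = 0.70306195²·(1 − 0.21564821)·86190/2555 = 13.078684.
35–54: Wₕ = 0.19582245; term = 0.19582245²·(1 − 0.02090909)·9340/69 = 5.0821301.
Sum = 19.25997.
SE = √(19.25997) = 4.39.

4.39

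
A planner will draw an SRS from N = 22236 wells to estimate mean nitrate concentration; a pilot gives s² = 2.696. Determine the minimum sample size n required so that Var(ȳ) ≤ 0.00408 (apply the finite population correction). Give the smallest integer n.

642

Without fpc, n₀ = s²/D = 2.696/0.00408 = 660.7843.
With fpc, (1 − n/N)·s²/n ≤ D requires n ≥ n₀/(1 + n₀/N) = 660.7843/(1 + 660.7843/22236) = 641.7146.
Rounding up, n = 642.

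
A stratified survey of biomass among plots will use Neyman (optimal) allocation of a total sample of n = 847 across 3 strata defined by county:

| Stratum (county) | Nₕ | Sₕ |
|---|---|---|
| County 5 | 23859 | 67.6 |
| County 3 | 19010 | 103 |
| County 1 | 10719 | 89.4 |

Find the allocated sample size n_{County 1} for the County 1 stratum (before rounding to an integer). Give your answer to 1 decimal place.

Neyman allocation: nₕ = n·NₕSₕ / Σⱼ NⱼSⱼ.
Σ NⱼSⱼ = 23859·67.6 + 19010·103 + 10719·89.4 = 4.529177 × 10^6.
n_{County 1} = 847·10719·89.4 / (4.529177 × 10^6) = 179.2.

179.2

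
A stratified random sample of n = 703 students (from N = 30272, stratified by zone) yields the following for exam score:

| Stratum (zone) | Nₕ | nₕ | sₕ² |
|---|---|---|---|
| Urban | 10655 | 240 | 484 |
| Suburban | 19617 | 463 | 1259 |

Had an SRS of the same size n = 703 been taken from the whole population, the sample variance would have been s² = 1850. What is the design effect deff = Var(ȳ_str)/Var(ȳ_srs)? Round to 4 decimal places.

0.5288

Var(ȳ_str) = Σ Wₕ²(1−fₕ)sₕ²/nₕ with Wₕ = Nₕ/30272:
  Urban: (10655/30272)²·(1−240/10655)·484/240 = 0.24421066
  Suburban: (19617/30272)²·(1−463/19617)·1259/463 = 1.1149479
  → Var(ȳ_str) = 1.3591586.
Var(ȳ_srs) = (1 − 703/30272)·1850/703 = 2.5704664.
deff = 1.3591586 / 2.5704664 = 0.5288.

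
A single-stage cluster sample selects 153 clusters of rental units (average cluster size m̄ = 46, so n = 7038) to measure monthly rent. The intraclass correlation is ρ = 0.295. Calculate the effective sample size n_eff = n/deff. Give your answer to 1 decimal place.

493.0

deff = 1 + (46 − 1)·0.295 = 1 + 13.275 = 14.275.
n_eff = 7038 / 14.275 = 493.0.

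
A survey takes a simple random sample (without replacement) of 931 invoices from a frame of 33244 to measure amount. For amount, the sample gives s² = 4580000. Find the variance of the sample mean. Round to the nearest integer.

4782

Under SRS without replacement, Var(ȳ) = (1 − f)·s²/n with f = n/N = 931/33244 = 0.02800505.
Var(ȳ) = (1 − 0.02800505)·4580000/931 = 0.97199495·4919.4415 = 4781.6722.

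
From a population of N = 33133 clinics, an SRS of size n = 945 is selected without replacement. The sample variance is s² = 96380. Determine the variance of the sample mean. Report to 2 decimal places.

99.08

Under SRS without replacement, Var(ȳ) = (1 − f)·s²/n with f = n/N = 945/33133 = 0.02852141.
Var(ȳ) = (1 − 0.02852141)·96380/945 = 0.97147859·101.98942 = 99.080536.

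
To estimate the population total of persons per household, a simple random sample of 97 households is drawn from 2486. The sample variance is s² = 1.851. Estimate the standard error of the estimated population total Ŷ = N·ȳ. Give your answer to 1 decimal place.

Var(Ŷ) = N²·Var(ȳ) = N²·(1 − n/N)·s²/n.
f = 97/2486 = 0.03901850; Var(ȳ) = 0.96098150·1.851/97 = 0.018337905.
Var(Ŷ) = 2486² · 0.018337905 = 113331.85.
SE(Ŷ) = √(113331.85) = 336.6.

336.6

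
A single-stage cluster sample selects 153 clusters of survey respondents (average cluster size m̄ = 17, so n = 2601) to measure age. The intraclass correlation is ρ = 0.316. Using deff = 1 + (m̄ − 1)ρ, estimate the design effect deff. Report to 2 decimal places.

deff = 1 + (17 − 1)·0.316 = 1 + 5.056 = 6.056.

6.06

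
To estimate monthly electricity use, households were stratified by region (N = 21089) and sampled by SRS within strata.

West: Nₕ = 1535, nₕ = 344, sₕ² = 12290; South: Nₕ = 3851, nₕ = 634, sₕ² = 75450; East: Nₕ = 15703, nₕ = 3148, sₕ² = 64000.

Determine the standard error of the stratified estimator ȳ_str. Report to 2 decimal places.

Var(ȳ_str) = Σₕ Wₕ²(1 − fₕ)sₕ²/nₕ with Wₕ = Nₕ/N, N = 21089.
West: Wₕ = 0.07278676; term = 0.07278676²·(1 − 0.22410423)·12290/344 = 0.14685935.
South: Wₕ = 0.18260705; term = 0.18260705²·(1 − 0.16463256)·75450/634 = 3.3149928.
East: Wₕ = 0.74460619; term = 0.74460619²·(1 − 0.20047125)·64000/3148 = 9.0122374.
Sum = 12.47409.
SE = √(12.47409) = 3.53.

3.53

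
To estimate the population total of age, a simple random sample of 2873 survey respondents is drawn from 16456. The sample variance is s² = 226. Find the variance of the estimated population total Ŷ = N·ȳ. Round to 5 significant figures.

Var(Ŷ) = N²·Var(ȳ) = N²·(1 − n/N)·s²/n.
f = 2873/16456 = 0.17458678; Var(ȳ) = 0.82541322·226/2873 = 0.064929825.
Var(Ŷ) = 16456² · 0.064929825 = 1.7582992 × 10^7.

1.7583 × 10^7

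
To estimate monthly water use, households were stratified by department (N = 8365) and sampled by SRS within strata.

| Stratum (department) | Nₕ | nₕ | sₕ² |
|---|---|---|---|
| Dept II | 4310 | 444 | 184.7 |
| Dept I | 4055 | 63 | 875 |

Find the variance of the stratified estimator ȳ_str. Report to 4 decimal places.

Var(ȳ_str) = Σₕ Wₕ²(1 − fₕ)sₕ²/nₕ with Wₕ = Nₕ/N, N = 8365.
Dept II: Wₕ = 0.51524208; term = 0.51524208²·(1 − 0.10301624)·184.7/444 = 0.099058365.
Dept I: Wₕ = 0.48475792; term = 0.48475792²·(1 − 0.01553637)·875/63 = 3.2130465.
Sum = 3.3121049.

3.3121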